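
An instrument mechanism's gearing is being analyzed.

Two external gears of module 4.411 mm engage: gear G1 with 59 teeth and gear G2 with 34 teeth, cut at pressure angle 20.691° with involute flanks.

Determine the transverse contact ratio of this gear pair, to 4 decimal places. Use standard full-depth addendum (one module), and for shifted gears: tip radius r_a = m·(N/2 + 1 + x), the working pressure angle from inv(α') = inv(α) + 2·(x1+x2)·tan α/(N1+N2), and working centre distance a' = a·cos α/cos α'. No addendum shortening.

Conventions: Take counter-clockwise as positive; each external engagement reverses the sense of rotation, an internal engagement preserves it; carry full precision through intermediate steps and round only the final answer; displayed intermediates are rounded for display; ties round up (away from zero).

class = single-mesh tooth geometry [involute pair 59T × 34T, m = 4.411]
base radii: r_b1 = 121.731410, r_b2 = 70.150304
tip radii: r_a1 = 134.535500, r_a2 = 79.398000
no profile shift: α' = α, a' = a
action lengths: √(r_a1²−r_b1²) = 57.282323, √(r_a2²−r_b2²) = 37.188402
base pitch p_b = π·m·cos α = 12.963746
CR = (57.282323 + 37.188402 − 205.111500·sin 20.69100°)/12.963746 = 1.696972
contact ratio ≈ 1.6970

1.6970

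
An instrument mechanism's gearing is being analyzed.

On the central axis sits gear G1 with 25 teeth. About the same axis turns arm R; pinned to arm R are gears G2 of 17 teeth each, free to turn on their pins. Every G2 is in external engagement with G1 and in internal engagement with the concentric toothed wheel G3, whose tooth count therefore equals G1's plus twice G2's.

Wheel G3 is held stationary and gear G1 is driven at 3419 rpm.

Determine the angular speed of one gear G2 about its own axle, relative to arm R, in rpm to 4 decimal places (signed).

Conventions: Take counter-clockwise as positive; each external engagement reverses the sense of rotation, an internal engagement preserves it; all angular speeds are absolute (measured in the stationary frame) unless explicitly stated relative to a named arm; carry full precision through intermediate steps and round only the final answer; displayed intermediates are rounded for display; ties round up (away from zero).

topology: planetary set — G1 25T / G2 17T / G3 59T, arm = carrier (Willis)
normalise by the input: solve with ω_sun = 1, then scale by 3419 rpm
ring teeth: 25 + 2·17 = 59
25(ω_sun−ω_arm) = −59(ω_ring−ω_arm),  ω_ring = 0, ω_sun = 1
25(1−ω_arm) = −59(0−ω_arm)  ⇒  84·ω_arm = 25  ⇒  ω_arm = 25/84
sun–planet mesh: 25·(1−25/84) = −17·(ω_p−ω_arm)  ⇒  ω_p−ω_arm = -1475/1428
scale: ω_p−ω_arm = -1475/1428 × 3419 rpm = -3531.5301 rpm

-3531.5301 rpm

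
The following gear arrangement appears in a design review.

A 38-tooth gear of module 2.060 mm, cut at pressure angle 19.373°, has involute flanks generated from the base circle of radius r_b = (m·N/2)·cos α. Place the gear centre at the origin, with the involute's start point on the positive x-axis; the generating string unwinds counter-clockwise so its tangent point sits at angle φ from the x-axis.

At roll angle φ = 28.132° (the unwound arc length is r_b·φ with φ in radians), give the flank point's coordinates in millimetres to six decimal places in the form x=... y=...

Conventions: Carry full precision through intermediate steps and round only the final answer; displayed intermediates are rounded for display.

x=41.109933 y=1.422046

single-mesh involute tooth geometry (38T wheel at module 2.060)
pitch radius r_p = m·N/2 = 2.060·38/2 = 39.140000
base radius r_b = r_p·cos α = 39.140000·cos 19.373° = 36.923857
roll angle φ = 28.132° = 0.49099603 rad
x = r_b·(cos φ + φ·sin φ) = 41.109933
y = r_b·(sin φ − φ·cos φ) = 1.422046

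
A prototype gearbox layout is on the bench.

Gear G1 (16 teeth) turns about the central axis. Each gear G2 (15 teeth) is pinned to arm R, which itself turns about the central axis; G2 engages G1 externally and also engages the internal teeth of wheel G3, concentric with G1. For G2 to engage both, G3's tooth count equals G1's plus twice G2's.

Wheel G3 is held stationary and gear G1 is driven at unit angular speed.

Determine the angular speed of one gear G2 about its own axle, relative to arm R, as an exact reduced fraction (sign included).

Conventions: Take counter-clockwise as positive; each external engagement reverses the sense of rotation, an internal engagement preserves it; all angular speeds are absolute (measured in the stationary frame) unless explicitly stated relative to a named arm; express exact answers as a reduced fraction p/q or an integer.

recognized (axles ride arm R): planetary set, 16/15/46 teeth
ring teeth: 16 + 2·15 = 46
16(ω_sun−ω_arm) = −46(ω_ring−ω_arm),  ω_ring = 0, ω_sun = 1
16(1−ω_arm) = −46(0−ω_arm)  ⇒  62·ω_arm = 16  ⇒  ω_arm = 8/31
sun–planet mesh: 16·(1−8/31) = −15·(ω_p−ω_arm)  ⇒  ω_p−ω_arm = -368/465
exact speed ratio = -368/465

-368/465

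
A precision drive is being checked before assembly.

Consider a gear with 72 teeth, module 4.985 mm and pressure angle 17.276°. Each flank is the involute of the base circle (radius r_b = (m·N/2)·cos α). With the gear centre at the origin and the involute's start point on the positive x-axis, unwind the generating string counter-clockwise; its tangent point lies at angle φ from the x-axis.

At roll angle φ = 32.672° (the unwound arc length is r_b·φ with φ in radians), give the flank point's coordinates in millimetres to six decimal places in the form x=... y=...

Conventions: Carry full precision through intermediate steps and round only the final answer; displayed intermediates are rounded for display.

topology: single-mesh involute geometry — m = 4.985, N = 72
pitch radius r_p = m·N/2 = 4.985·72/2 = 179.460000
base radius r_b = r_p·cos α = 179.460000·cos 17.276° = 171.363712
roll angle φ = 32.672° = 0.57023397 rad
x = r_b·(cos φ + φ·sin φ) = 197.000330
y = r_b·(sin φ − φ·cos φ) = 10.251061

x=197.000330 y=10.251061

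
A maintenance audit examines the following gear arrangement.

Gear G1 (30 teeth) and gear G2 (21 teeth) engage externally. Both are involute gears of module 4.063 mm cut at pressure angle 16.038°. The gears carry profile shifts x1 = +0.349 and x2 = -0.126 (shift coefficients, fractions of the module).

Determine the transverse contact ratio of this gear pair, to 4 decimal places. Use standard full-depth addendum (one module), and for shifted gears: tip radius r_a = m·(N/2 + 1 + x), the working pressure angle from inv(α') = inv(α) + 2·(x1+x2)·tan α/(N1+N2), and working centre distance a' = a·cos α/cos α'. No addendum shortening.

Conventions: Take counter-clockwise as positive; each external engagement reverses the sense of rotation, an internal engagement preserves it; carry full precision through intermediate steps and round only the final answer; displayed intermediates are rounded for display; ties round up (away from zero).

1.7152

single-mesh involute tooth geometry (30T engaging 21T at module 4.063)
base radii: r_b1 = 58.572940, r_b2 = 41.001058
tip radii: r_a1 = 66.425987, r_a2 = 46.212562
inv(α') = inv(16.038°) + 2·(+0.349-0.126)·tan α/(30+21) = 0.01006127  ⇒  α' = 17.61168°
a' = a·cos α / cos α' = 103.6065·cos 16.038°/cos 17.61168° = 104.470641
action lengths: √(r_a1²−r_b1²) = 31.330855, √(r_a2²−r_b2²) = 21.319337
base pitch p_b = π·m·cos α = 12.267488
CR = (31.330855 + 21.319337 − 104.470641·sin 17.61168°)/12.267488 = 1.715193
contact ratio ≈ 1.7152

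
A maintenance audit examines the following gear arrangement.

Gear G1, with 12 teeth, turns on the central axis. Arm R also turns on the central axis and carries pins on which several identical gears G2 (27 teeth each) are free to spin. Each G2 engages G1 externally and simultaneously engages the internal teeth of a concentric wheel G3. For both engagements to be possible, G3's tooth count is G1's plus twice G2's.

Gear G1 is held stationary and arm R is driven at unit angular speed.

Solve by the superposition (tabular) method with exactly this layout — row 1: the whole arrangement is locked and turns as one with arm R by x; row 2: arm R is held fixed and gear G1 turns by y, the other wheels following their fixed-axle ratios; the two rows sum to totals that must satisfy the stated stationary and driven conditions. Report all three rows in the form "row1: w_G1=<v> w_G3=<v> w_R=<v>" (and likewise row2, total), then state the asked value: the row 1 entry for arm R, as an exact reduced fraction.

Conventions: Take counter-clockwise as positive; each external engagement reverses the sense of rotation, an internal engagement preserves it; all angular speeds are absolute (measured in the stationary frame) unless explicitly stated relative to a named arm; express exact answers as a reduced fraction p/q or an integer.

row1: w_G1=1 w_G3=1 w_R=1
row2: w_G1=-1 w_G3=2/11 w_R=0
total: w_G1=0 w_G3=13/11 w_R=1
asked value: 1

recognized (axles ride arm R): planetary set, 12/27/66 teeth
row 1: whole set turns with the arm by x
row 2: sun turns y, ring = −(12/66)·y, arm 0
boundary: total ω_sun = x + y = 0 and total ω_arm = x = 1  ⇒  y = -1, x = 1
row 2 ring = −(12/66)·(-1) = 2/11
totals (row 1 + row 2): sun 1 + (-1) = 0, ring 1 + 2/11 = 13/11, arm 1 + 0 = 1
asked cell (row1, arm) = 1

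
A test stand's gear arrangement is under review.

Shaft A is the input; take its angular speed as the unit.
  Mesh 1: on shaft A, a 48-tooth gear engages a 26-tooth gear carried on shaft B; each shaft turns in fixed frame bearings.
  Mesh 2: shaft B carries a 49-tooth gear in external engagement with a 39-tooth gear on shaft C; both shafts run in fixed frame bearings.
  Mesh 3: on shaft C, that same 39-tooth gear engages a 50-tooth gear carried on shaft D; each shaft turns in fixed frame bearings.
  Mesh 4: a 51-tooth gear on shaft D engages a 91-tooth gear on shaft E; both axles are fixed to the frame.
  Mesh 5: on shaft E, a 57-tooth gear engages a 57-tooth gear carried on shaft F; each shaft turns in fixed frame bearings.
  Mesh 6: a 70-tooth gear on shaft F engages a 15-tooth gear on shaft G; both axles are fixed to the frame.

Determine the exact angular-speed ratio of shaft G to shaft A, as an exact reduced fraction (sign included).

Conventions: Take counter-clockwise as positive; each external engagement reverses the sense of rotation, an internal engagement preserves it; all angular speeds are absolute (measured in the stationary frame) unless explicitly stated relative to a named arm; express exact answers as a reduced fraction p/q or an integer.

class = fixed-axis compound train [6 meshes; 6 ratios multiply, 6 sense flips]
mesh 1 [48T→26T]: running ratio 24/13, sense −
mesh 2 [49T→39T]: running ratio 392/169, sense +
mesh 3 [39T→50T]: running ratio 588/325, sense −
mesh 4 [51T→91T]: running ratio 4284/4225, sense +
mesh 5 [57T→57T]: running ratio 4284/4225, sense −
mesh 6 [70T→15T]: running ratio 19992/4225, sense +
ω_out/ω_in = 19992/4225

19992/4225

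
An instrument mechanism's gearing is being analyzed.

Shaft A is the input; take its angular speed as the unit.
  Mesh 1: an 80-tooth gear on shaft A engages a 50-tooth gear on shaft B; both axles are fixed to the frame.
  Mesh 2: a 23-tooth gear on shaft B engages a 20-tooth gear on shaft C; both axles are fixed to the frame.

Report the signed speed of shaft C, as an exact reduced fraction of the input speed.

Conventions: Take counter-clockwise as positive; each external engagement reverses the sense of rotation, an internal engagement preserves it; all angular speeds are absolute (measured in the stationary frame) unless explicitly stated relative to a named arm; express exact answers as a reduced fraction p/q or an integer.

2-mesh fixed-axis compound train (all bearings frame-fixed)
mesh 1 [80T→50T]: |ω|/ω_in = 1×80/50 = 8/5, sense flips to −
mesh 2 [23T→20T]: |ω|/ω_in = (8/5)×23/20 = 46/25, sense flips to +
signed output speed (× input speed) = 46/25

46/25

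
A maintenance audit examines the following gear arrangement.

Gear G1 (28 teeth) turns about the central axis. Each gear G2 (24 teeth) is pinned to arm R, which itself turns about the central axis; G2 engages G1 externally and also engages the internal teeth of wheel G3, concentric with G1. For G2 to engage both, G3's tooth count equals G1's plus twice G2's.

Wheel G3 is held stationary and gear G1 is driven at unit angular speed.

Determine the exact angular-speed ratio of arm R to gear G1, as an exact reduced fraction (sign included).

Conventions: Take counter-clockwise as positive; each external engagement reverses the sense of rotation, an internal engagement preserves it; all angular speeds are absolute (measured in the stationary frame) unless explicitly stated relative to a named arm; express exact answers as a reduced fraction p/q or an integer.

planetary set (28T centre, 24T on arm, 76T internal) — Willis relation
ring teeth: 28 + 2·24 = 76
28(ω_sun−ω_arm) = −76(ω_ring−ω_arm),  ω_ring = 0, ω_sun = 1
28(1−ω_arm) = −76(0−ω_arm)  ⇒  104·ω_arm = 28  ⇒  ω_arm = 7/26
ω_out/ω_in = 7/26

7/26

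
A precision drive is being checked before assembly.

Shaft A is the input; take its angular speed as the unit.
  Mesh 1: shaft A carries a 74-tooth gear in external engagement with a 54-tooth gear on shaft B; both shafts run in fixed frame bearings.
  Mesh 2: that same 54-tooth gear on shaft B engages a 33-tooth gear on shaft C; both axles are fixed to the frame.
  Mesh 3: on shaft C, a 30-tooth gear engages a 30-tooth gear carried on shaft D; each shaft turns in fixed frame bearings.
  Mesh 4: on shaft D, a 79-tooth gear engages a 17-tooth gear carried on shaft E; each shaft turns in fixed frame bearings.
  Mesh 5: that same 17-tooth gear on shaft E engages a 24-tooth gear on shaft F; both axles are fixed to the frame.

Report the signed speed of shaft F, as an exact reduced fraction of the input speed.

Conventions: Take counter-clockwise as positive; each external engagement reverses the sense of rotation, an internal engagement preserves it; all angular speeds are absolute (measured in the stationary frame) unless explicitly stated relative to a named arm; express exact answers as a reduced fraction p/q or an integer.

5-mesh fixed-axis compound train (all bearings frame-fixed)
mesh 1 [74T→54T]: |ω|/ω_in = 1×74/54 = 37/27, sense flips to −
mesh 2 [54T→33T]: |ω|/ω_in = (37/27)×54/33 = 74/33, sense flips to +
mesh 3 [30T→30T]: |ω|/ω_in = (74/33)×30/30 = 74/33, sense flips to −
mesh 4 [79T→17T]: |ω|/ω_in = (74/33)×79/17 = 5846/561, sense flips to +
mesh 5 [17T→24T]: |ω|/ω_in = (5846/561)×17/24 = 2923/396, sense flips to −
signed output speed (× input speed) = -2923/396

-2923/396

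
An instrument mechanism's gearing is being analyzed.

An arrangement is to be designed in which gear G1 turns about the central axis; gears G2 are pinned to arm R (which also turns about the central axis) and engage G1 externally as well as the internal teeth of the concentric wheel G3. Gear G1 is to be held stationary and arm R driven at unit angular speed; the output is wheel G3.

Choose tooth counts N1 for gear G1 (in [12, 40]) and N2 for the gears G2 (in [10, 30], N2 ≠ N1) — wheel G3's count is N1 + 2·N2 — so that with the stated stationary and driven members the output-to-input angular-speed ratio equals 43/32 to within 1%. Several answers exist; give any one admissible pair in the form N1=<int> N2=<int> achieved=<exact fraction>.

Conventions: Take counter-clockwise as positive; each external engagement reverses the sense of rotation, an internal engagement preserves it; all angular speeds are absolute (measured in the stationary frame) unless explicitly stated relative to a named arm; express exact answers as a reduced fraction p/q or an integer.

class = planetary set [ratio 43/32 wanted; Willis about the carrier]
Willis with ω_sun = 0: ω_ring/ω_arm = (N1+N3)/N3; set equal to 43/32  ⇒  N3/N1 = 1/(43/32 − 1) = 32/11
N3 = N1 + 2·N2  ⇒  N2/N1 = (N3/N1 − 1)/2 = (32/11 − 1)/2 = 21/22
smallest multiple with N1 ≥ 12 and N2 ≥ 10: k = 1  ⇒  N1 = 1·22 = 22, N2 = 1·21 = 21 (N1 ≤ 40, N2 ≤ 30, N2 ≠ N1 ✓), N3 = 22 + 2·21 = 64
check: (N1+N3)/N3 with N1 = 22, N3 = 64 gives 43/32; |achieved − target| = 0 ≤ 43/3200 ✓

N1=22 N2=21 achieved=43/32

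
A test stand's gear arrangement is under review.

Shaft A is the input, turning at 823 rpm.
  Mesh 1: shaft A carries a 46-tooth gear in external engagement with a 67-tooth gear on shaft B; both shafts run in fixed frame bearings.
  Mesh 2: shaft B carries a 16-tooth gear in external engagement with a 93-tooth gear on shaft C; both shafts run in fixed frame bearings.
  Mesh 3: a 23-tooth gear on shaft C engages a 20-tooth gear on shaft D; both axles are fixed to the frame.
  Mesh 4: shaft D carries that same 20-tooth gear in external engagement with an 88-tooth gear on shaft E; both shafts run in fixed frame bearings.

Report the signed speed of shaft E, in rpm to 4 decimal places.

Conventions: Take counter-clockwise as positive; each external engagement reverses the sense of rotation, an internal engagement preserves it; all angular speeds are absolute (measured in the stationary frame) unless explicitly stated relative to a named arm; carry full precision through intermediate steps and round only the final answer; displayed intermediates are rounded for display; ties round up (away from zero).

class = fixed-axis compound train [4 meshes; 4 ratios multiply, 4 sense flips]
mesh 1 [46T→67T]: ω = 823.0000×46/67 = 565.0448 rpm, sense flips to −
mesh 2 [16T→93T]: ω = 565.0448×16/93 = 97.2120 rpm, sense flips to +
mesh 3 [23T→20T]: ω = 97.2120×23/20 = 111.7938 rpm, sense flips to −
mesh 4 [20T→88T]: ω = 111.7938×20/88 = 25.4077 rpm, sense flips to +
signed output speed = +25.4077 rpm

+25.4077 rpm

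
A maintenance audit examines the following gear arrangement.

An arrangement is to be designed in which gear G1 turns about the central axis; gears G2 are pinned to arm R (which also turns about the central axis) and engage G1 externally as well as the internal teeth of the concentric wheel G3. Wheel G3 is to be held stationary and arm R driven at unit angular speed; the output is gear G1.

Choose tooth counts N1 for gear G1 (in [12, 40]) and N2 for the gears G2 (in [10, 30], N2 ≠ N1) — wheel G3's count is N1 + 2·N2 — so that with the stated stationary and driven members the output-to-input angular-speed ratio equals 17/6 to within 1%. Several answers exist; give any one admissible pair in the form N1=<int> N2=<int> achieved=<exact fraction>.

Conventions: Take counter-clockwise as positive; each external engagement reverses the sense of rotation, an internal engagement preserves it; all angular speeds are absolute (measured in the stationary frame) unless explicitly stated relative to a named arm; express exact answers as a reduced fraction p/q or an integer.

N1=24 N2=10 achieved=17/6

topology: planetary set — design target 17/6, arm = carrier (Willis)
Willis with ω_ring = 0: ω_sun/ω_arm = (N1+N3)/N1; set equal to 17/6  ⇒  N3/N1 = 17/6 − 1 = 11/6
N3 = N1 + 2·N2  ⇒  N2/N1 = (N3/N1 − 1)/2 = (11/6 − 1)/2 = 5/12
smallest multiple with N1 ≥ 12 and N2 ≥ 10: k = 2  ⇒  N1 = 2·12 = 24, N2 = 2·5 = 10 (N1 ≤ 40, N2 ≤ 30, N2 ≠ N1 ✓), N3 = 24 + 2·10 = 44
check: (N1+N3)/N1 with N1 = 24, N3 = 44 gives 17/6; |achieved − target| = 0 ≤ 17/600 ✓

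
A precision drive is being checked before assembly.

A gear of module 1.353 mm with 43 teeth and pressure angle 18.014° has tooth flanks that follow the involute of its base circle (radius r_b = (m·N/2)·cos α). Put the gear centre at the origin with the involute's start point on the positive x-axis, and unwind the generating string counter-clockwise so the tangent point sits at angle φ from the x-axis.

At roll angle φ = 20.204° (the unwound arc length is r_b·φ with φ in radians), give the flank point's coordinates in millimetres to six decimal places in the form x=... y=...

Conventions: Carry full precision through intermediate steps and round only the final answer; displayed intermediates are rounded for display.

x=29.330381 y=0.399320

single-mesh involute tooth geometry (43T wheel at module 1.353)
pitch radius r_p = m·N/2 = 1.353·43/2 = 29.089500
base radius r_b = r_p·cos α = 29.089500·cos 18.014° = 27.663561
roll angle φ = 20.204° = 0.35262632 rad
x = r_b·(cos φ + φ·sin φ) = 29.330381
y = r_b·(sin φ − φ·cos φ) = 0.399320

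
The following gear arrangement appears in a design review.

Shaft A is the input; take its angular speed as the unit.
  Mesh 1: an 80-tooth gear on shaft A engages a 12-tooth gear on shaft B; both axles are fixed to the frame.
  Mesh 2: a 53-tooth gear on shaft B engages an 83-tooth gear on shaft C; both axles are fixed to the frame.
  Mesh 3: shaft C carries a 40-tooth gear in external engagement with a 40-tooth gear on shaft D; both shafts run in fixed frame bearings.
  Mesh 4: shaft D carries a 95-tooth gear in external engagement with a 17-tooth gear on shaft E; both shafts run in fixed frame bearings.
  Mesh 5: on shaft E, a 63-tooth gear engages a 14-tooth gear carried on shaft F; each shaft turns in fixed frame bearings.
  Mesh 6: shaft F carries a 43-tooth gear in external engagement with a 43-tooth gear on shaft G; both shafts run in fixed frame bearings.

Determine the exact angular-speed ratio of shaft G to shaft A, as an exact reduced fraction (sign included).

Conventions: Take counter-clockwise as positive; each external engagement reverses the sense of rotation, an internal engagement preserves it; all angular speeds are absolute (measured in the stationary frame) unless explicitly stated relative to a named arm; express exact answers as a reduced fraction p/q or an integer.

151050/1411

class = fixed-axis compound train [6 meshes; 6 ratios multiply, 6 sense flips]
mesh 1 [80T→12T]: running ratio 20/3, sense −
mesh 2 [53T→83T]: running ratio 1060/249, sense +
mesh 3 [40T→40T]: running ratio 1060/249, sense −
mesh 4 [95T→17T]: running ratio 100700/4233, sense +
mesh 5 [63T→14T]: running ratio 151050/1411, sense −
mesh 6 [43T→43T]: running ratio 151050/1411, sense +
ω_out/ω_in = 151050/1411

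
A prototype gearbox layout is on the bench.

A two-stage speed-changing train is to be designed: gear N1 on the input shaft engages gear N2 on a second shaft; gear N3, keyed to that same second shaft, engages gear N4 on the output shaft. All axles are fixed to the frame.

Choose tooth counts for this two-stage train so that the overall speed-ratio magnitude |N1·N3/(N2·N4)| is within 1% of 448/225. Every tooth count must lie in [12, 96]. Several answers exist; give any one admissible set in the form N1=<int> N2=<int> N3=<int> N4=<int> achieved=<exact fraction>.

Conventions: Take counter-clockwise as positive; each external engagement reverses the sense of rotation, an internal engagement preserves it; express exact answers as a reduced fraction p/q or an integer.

N1=14 N2=15 N3=32 N4=15 achieved=448/225

design class (target 448/225): fixed-axis compound train
target = 448/225 in lowest terms: an exact hit needs N1·N3 = k·448 and N2·N4 = k·225 for one integer k, every count in [12, 96]; additionally prefer no 1:1 stage (N1 ≠ N2, N3 ≠ N4)
k = 1: N1·N3 = 448 = 14·32, N2·N4 = 225 = 15·15
achieved = 14·32/(15·15) = 448/225; |achieved − target| = 0 ≤ 112/5625 ✓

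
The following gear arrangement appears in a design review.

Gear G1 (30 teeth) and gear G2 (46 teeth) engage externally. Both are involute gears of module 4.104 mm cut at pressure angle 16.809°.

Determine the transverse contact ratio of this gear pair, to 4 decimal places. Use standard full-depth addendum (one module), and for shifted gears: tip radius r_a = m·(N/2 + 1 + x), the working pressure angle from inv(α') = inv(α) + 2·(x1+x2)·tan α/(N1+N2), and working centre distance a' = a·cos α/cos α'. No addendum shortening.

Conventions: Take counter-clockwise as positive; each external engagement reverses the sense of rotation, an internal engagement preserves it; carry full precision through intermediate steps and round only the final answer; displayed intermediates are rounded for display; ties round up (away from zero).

recognized (one external pair, fixed centres): single-mesh tooth geometry, m = 4.104, N1 = 30, N2 = 46
base radii: r_b1 = 58.929793, r_b2 = 90.359015
tip radii: r_a1 = 65.664000, r_a2 = 98.496000
no profile shift: α' = α, a' = a
action lengths: √(r_a1²−r_b1²) = 28.966195, √(r_a2²−r_b2²) = 39.200897
base pitch p_b = π·m·cos α = 12.342227
CR = (28.966195 + 39.200897 − 155.952000·sin 16.80900°)/12.342227 = 1.869076
contact ratio ≈ 1.8691

1.8691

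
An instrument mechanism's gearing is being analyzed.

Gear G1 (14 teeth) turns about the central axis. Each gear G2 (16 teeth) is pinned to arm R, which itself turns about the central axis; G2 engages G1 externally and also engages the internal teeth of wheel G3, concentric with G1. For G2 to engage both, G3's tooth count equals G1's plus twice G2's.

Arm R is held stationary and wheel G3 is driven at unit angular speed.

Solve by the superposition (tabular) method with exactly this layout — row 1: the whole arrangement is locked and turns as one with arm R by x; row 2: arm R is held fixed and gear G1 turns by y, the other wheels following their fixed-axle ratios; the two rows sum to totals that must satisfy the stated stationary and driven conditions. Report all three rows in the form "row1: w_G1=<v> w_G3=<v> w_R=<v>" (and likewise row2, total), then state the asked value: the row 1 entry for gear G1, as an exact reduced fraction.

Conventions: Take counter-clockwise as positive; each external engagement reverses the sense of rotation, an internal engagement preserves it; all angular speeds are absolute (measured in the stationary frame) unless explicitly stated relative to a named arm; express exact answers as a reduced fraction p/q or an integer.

row1: w_G1=0 w_G3=0 w_R=0
row2: w_G1=-23/7 w_G3=1 w_R=0
total: w_G1=-23/7 w_G3=1 w_R=0
asked value: 0

recognized (axles ride arm R): planetary set, 14/16/46 teeth
row 1 (train locked, turned with arm): all members turn x
superposition row 2 [arm held]: sun y, ring −(14/46)·y, arm 0
boundary: total ω_arm = x = 0 and total ω_ring = x − (14/46)·y = 1  ⇒  y = -23/7, x = 0
row 2 ring = −(14/46)·(-23/7) = 1
totals (row 1 + row 2): sun 0 + (-23/7) = -23/7, ring 0 + 1 = 1, arm 0 + 0 = 0
asked cell (row1, sun) = 0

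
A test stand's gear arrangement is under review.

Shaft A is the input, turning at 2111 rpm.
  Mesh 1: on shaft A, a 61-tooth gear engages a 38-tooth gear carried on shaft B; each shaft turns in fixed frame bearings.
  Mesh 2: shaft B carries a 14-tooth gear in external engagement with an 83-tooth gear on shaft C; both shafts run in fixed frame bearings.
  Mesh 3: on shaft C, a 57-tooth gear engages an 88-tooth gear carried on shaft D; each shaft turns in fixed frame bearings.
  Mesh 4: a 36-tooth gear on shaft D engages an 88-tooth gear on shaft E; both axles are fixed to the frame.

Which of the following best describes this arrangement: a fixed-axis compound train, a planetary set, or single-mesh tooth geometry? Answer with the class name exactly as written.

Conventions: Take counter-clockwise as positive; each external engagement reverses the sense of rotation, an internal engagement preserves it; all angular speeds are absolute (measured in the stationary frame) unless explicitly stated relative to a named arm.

class = fixed-axis compound train [4 meshes; 4 ratios multiply, 4 sense flips]
classification: fixed-axis compound train

fixed-axis compound train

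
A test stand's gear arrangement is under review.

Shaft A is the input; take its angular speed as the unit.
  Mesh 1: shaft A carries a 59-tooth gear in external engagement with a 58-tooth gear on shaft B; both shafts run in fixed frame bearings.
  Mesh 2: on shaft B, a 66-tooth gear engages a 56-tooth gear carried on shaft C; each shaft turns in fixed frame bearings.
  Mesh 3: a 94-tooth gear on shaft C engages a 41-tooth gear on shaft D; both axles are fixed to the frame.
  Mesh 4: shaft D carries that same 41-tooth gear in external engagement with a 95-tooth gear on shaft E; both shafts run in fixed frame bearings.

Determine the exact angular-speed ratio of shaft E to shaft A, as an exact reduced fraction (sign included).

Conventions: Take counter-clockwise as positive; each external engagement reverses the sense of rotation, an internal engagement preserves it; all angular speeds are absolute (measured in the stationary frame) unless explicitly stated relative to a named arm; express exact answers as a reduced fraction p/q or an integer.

class = fixed-axis compound train [4 meshes; 4 ratios multiply, 4 sense flips]
mesh 1 [59T→58T]: running ratio 59/58, sense −
mesh 2 [66T→56T]: running ratio 1947/1624, sense +
mesh 3 [94T→41T]: running ratio 91509/33292, sense −
mesh 4 [41T→95T]: running ratio 91509/77140, sense +
ω_out/ω_in = 91509/77140

91509/77140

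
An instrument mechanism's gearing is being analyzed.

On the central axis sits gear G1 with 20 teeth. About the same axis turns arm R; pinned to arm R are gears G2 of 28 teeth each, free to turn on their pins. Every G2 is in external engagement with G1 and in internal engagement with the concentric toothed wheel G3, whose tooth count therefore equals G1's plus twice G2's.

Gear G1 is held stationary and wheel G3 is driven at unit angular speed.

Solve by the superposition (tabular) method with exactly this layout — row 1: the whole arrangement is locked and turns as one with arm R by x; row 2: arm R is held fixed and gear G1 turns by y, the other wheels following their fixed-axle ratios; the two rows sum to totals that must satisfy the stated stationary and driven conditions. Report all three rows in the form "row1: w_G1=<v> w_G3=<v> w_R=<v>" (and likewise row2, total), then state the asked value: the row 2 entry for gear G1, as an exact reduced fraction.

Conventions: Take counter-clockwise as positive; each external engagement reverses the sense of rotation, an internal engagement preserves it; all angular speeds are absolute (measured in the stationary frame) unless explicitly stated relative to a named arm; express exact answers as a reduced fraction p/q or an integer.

topology: planetary set — G1 20T / G2 28T / G3 76T, arm = carrier (Willis)
row 1: whole set turns with the arm by x
row 2 — arm fixed, fixed-axis ratios: sun y, ring −(20/76)·y, arm 0
boundary: total ω_sun = x + y = 0 and total ω_ring = x − (20/76)·y = 1  ⇒  y = -19/24, x = 19/24
row 2 ring = −(20/76)·(-19/24) = 5/24
totals (row 1 + row 2): sun 19/24 + (-19/24) = 0, ring 19/24 + 5/24 = 1, arm 19/24 + 0 = 19/24
asked cell (row2, sun) = -19/24

row1: w_G1=19/24 w_G3=19/24 w_R=19/24
row2: w_G1=-19/24 w_G3=5/24 w_R=0
total: w_G1=0 w_G3=1 w_R=19/24
asked value: -19/24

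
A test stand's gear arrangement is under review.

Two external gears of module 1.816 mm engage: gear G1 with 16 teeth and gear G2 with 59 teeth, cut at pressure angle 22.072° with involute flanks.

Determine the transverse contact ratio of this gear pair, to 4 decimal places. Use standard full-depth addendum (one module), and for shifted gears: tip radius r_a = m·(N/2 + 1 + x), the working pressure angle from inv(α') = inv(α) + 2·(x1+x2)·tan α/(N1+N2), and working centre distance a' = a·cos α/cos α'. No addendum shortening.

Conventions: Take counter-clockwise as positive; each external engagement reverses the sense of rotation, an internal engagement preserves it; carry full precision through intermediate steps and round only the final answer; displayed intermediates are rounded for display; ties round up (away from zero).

1.5576

single-mesh involute tooth geometry (16T engaging 59T at module 1.816)
base radii: r_b1 = 13.463277, r_b2 = 49.645836
tip radii: r_a1 = 16.344000, r_a2 = 55.388000
no profile shift: α' = α, a' = a
action lengths: √(r_a1²−r_b1²) = 9.266418, √(r_a2²−r_b2²) = 24.558533
base pitch p_b = π·m·cos α = 5.287017
CR = (9.266418 + 24.558533 − 68.100000·sin 22.07200°)/5.287017 = 1.557573
contact ratio ≈ 1.5576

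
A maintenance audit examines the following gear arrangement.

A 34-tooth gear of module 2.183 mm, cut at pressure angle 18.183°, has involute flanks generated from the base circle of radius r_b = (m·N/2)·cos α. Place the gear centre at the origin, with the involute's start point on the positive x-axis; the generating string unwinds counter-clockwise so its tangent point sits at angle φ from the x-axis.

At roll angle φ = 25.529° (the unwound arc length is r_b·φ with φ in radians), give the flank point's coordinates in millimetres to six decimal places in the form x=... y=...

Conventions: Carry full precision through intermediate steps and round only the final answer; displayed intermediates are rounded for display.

single-mesh involute tooth geometry (34T wheel at module 2.183)
pitch radius r_p = m·N/2 = 2.183·34/2 = 37.111000
base radius r_b = r_p·cos α = 37.111000·cos 18.183° = 35.257850
roll angle φ = 25.529° = 0.44556510 rad
x = r_b·(cos φ + φ·sin φ) = 38.585892
y = r_b·(sin φ − φ·cos φ) = 1.019111

x=38.585892 y=1.019111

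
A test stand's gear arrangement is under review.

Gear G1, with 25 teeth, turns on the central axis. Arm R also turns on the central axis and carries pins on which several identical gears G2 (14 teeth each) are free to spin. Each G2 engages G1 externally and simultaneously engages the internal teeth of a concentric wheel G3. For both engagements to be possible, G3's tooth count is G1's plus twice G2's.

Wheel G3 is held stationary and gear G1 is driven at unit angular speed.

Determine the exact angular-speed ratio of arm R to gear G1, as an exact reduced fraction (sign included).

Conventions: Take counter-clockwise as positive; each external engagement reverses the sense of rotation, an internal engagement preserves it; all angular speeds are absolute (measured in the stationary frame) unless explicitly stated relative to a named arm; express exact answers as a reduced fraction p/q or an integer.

topology: planetary set — G1 25T / G2 14T / G3 53T, arm = carrier (Willis)
ring teeth: 25 + 2·14 = 53
25(ω_sun−ω_arm) = −53(ω_ring−ω_arm),  ω_ring = 0, ω_sun = 1
25(1−ω_arm) = −53(0−ω_arm)  ⇒  78·ω_arm = 25  ⇒  ω_arm = 25/78
ω_out/ω_in = 25/78

25/78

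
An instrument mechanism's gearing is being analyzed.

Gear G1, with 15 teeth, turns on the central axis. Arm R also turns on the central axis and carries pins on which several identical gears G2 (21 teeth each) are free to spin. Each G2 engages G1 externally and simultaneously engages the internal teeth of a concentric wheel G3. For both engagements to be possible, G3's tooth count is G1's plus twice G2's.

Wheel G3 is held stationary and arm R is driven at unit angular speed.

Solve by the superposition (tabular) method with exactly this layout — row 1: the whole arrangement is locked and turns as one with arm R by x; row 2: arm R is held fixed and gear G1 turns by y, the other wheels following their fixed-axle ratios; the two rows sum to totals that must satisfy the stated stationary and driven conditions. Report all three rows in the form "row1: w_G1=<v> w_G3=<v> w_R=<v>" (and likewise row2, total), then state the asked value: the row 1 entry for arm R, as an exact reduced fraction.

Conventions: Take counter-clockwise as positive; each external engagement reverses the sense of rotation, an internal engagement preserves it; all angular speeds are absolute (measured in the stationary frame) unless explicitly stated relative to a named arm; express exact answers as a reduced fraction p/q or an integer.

row1: w_G1=1 w_G3=1 w_R=1
row2: w_G1=19/5 w_G3=-1 w_R=0
total: w_G1=24/5 w_G3=0 w_R=1
asked value: 1

recognized (axles ride arm R): planetary set, 15/21/57 teeth
row 1: whole set turns with the arm by x
row 2 (arm held, sun turns y): ω_ring = −(15/57)·y, ω_arm = 0
boundary: total ω_ring = x − (15/57)·y = 0 and total ω_arm = x = 1  ⇒  y = 19/5, x = 1
row 2 ring = −(15/57)·19/5 = -1
totals (row 1 + row 2): sun 1 + 19/5 = 24/5, ring 1 + (-1) = 0, arm 1 + 0 = 1
asked cell (row1, arm) = 1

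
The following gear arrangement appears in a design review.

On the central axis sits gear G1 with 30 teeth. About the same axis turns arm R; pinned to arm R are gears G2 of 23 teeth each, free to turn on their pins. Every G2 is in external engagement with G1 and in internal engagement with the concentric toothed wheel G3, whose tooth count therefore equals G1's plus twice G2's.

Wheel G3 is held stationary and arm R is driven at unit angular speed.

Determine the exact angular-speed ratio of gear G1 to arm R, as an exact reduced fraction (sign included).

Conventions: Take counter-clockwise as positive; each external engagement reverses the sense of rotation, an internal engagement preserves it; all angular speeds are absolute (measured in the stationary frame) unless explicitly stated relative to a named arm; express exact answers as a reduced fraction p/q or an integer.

planetary set (30T centre, 23T on arm, 76T internal) — Willis relation
ring teeth: 30 + 2·23 = 76
30(ω_sun−ω_arm) = −76(ω_ring−ω_arm),  ω_ring = 0, ω_arm = 1
ω_sun = 1 − (76/30)(0−1) = 53/15
ω_out/ω_in = 53/15

53/15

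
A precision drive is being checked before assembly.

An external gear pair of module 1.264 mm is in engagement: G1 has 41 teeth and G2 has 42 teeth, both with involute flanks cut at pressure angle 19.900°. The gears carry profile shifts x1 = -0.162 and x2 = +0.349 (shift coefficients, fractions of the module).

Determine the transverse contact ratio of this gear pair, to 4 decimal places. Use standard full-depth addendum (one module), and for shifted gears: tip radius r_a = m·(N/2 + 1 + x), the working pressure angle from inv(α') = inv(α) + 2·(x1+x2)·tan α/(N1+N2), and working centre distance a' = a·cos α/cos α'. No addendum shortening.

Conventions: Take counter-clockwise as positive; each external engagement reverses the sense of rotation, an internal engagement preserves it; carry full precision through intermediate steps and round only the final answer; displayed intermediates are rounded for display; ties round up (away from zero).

recognized (one external pair, fixed centres): single-mesh tooth geometry, m = 1.264, N1 = 41, N2 = 42
base radii: r_b1 = 24.364746, r_b2 = 24.959008
tip radii: r_a1 = 26.971232, r_a2 = 28.249136
inv(α') = inv(19.900°) + 2·(-0.162+0.349)·tan α/(41+42) = 0.01630558  ⇒  α' = 20.58706°
a' = a·cos α / cos α' = 52.4560·cos 19.900°/cos 20.58706° = 52.688496
action lengths: √(r_a1²−r_b1²) = 11.567476, √(r_a2²−r_b2²) = 13.231085
base pitch p_b = π·m·cos α = 3.733859
CR = (11.567476 + 13.231085 − 52.688496·sin 20.58706°)/3.733859 = 1.679681
contact ratio ≈ 1.6797

1.6797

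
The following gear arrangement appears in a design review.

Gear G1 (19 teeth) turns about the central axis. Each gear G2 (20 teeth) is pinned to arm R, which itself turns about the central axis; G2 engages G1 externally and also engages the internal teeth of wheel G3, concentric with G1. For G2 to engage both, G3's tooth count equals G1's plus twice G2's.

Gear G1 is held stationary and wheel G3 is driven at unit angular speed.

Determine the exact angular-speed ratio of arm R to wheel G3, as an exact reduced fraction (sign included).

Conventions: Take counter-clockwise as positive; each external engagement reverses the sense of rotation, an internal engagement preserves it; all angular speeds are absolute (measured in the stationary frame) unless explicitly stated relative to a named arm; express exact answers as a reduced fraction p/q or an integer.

class = planetary set [G3 = 19+2·20 = 59; Willis about the carrier]
ring teeth: 19 + 2·20 = 59
19(ω_sun−ω_arm) = −59(ω_ring−ω_arm),  ω_sun = 0, ω_ring = 1
19(0−ω_arm) = −59(1−ω_arm)  ⇒  78·ω_arm = 59  ⇒  ω_arm = 59/78
ω_out/ω_in = 59/78

59/78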